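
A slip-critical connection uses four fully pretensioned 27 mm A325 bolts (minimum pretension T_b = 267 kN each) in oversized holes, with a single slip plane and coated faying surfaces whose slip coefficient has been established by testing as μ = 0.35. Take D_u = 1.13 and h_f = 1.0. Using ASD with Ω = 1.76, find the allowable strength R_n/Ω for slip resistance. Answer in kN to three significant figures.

R_n = μ · D_u · h_f · T_b · n_s · n_b = 0.35 × 1.13 × 1.0 × 267 × 1 × 4 = 422.4 kN.
Allowable strength R_n/Ω = 422.4 / 1.76 = 240 kN.

240 kN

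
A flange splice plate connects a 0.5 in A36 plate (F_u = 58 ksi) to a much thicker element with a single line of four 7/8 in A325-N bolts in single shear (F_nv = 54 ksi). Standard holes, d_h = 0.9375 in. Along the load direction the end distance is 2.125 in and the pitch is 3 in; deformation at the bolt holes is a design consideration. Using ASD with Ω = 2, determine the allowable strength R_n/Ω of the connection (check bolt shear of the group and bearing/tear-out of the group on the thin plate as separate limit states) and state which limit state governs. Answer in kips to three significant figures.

Bolt shear: A_b = π·0.875²/4 = 0.6013 in²; R_n = 54 × 0.6013 × 4 × 1 = 129.9 kips → 129.9 / 2 = 64.9 kips.
Bearing (1.2 l_c t F_u ≤ 2.4 d t F_u): upper limit = 2.4·0.875·0.5·58 = 60.9 kips.
  Edge l_c = 2.125 − 0.9375/2 = 1.656 → r_n = 57.64 kips; interior l_c = 3 − 0.9375 = 2.062 → r_n = 60.9 kips.
  R_n,bearing = 1·57.64 + 3·60.9 = 240.3 kips → 240.3 / 2 = 120 kips.
Bolt shear governs: 64.9 kips.

64.9 kips (bolt shear governs)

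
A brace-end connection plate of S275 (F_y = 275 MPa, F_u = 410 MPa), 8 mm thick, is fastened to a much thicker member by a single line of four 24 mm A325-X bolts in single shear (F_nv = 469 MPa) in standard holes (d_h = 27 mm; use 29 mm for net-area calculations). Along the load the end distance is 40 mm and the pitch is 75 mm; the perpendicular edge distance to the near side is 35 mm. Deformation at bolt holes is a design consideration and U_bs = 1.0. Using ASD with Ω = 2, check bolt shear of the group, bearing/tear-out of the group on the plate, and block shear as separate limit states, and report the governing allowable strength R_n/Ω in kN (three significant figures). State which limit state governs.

195 kN (block shear governs)

Bolt shear: A_b = π·24²/4 = 452.4 mm²; R_n = 469 × 452.4 × 4 × 1 / 1000 = 848.7 kN → 848.7 / 2 = 424 kN.
Bearing: edge l_c = 26.5, r_n = 104.3 kN; interior l_c = 48, r_n = 188.9 kN; R_n = 104.3 + 3·188.9 = 671.1 kN → 336 kN.
Block shear: A_gv = 2120, A_nv = 1308, A_nt = 164 mm²; R_n = min(0.6F_uA_nv, 0.6F_yA_gv) + U_bs·F_u·A_nt = 389 kN → 195 kN.
Block shear governs: 195 kN.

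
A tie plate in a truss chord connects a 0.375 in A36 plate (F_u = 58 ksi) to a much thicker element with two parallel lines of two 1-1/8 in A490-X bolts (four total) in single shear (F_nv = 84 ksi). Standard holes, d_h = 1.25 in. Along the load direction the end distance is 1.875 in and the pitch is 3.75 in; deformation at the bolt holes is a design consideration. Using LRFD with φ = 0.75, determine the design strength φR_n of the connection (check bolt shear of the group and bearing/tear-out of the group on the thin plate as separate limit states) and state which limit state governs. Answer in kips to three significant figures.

Bolt shear: A_b = π·1.125²/4 = 0.994 in²; R_n = 84 × 0.994 × 4 × 1 = 334 kips → 0.75 × 334 = 250 kips.
Bearing (1.2 l_c t F_u ≤ 2.4 d t F_u): upper limit = 2.4·1.125·0.375·58 = 58.72 kips.
  Edge l_c = 1.875 − 1.25/2 = 1.25 → r_n = 32.62 kips; interior l_c = 3.75 − 1.25 = 2.5 → r_n = 58.72 kips.
  R_n,bearing = 2·32.62 + 2·58.72 = 182.7 kips → 0.75 × 182.7 = 137 kips.
Bearing governs: 137 kips.

137 kips (bearing governs)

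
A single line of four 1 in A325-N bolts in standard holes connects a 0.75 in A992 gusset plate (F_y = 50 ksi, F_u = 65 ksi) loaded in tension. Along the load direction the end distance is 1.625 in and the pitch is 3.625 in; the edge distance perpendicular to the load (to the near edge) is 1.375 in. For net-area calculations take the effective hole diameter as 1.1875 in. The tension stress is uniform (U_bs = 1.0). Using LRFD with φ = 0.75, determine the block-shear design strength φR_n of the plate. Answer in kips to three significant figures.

Shear plane L_v = 1.625 + 3·3.625 = 12.5 in; A_gv = 12.5 × 0.75 = 9.375 in².
A_nv = (12.5 − 3.5·1.1875) × 0.75 = 6.258 in².
A_nt = (1.375 − 0.5·1.1875) × 0.75 = 0.5859 in².
0.6 F_u A_nv = 244.1 kips; 0.6 F_y A_gv = 281.2 kips → shear rupture governs the shear term.
R_n = 244.1 + 1.0 × 65 × 0.5859 = 282.1 kips.
Design strength φR_n = 0.75 × 282.1 = 212 kips.

212 kips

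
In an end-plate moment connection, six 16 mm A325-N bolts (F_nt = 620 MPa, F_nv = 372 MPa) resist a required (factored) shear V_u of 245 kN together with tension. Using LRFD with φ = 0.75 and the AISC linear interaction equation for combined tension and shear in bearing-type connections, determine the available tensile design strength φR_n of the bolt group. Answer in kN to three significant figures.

A_b = π·16²/4 = 201.1 mm²; f_rv = 245 × 1000 / (6 × 201.1) = 203.1 MPa.
F'_nt = 1.3 F_nt − (F_nt / φF_nv) f_rv = 1.3·620 − (620/(0.75·372))·203.1 = 354.7 MPa, capped at F_nt → F'_nt = 354.7 MPa.
R_n = F'_nt · A_b · n = 354.7 × 201.1 × 6 / 1000 = 427.9 kN.
Design strength φR_n = 0.75 × 427.9 = 321 kN.

321 kN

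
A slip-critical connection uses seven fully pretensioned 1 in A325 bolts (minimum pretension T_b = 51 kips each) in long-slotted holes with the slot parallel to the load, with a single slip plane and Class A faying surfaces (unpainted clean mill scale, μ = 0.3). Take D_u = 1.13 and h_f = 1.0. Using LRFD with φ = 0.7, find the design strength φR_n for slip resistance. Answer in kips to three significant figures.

R_n = μ · D_u · h_f · T_b · n_s · n_b = 0.3 × 1.13 × 1.0 × 51 × 1 × 7 = 121 kips.
Design strength φR_n = 0.7 × 121 = 84.7 kips.

84.7 kips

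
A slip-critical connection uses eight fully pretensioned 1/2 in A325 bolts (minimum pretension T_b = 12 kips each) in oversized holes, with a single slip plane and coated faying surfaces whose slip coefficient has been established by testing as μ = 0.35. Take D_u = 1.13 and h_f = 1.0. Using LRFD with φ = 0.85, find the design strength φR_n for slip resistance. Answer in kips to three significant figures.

32.3 kips

R_n = μ · D_u · h_f · T_b · n_s · n_b = 0.35 × 1.13 × 1.0 × 12 × 1 × 8 = 37.97 kips.
Design strength φR_n = 0.85 × 37.97 = 32.3 kips.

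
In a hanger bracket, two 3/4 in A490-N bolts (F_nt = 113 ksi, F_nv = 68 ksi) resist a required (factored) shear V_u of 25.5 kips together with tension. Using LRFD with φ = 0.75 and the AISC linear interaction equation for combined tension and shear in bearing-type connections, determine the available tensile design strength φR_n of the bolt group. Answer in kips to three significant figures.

55 kips

A_b = π·0.75²/4 = 0.4418 in²; f_rv = 25.5 / (2 × 0.4418) = 28.86 ksi.
F'_nt = 1.3 F_nt − (F_nt / φF_nv) f_rv = 1.3·113 − (113/(0.75·68))·28.86 = 82.96 ksi, capped at F_nt → F'_nt = 82.96 ksi.
R_n = F'_nt · A_b · n = 82.96 × 0.4418 × 2 = 73.3 kips.
Design strength φR_n = 0.75 × 73.3 = 55 kips.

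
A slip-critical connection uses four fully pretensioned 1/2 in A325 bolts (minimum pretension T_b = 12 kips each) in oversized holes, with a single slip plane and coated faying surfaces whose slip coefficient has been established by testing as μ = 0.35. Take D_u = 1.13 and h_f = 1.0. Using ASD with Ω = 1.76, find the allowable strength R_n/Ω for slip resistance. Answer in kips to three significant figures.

R_n = μ · D_u · h_f · T_b · n_s · n_b = 0.35 × 1.13 × 1.0 × 12 × 1 × 4 = 18.98 kips.
Allowable strength R_n/Ω = 18.98 / 1.76 = 10.8 kips.

10.8 kips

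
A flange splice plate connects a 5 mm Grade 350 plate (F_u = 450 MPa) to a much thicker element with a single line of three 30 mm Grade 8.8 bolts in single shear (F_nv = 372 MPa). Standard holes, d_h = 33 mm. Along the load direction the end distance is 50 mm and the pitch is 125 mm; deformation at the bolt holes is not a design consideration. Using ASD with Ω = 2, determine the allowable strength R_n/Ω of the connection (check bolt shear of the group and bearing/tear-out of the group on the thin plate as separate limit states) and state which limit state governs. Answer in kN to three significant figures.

259 kN (bearing governs)

Bolt shear: A_b = π·30²/4 = 706.9 mm²; R_n = 372 × 706.9 × 3 × 1 / 1000 = 788.9 kN → 788.9 / 2 = 394 kN.
Bearing (1.5 l_c t F_u ≤ 3.0 d t F_u): upper limit = 3.0·30·5·450 / 1000 = 202.5 kN.
  Edge l_c = 50 − 33/2 = 33.5 → r_n = 113.1 kN; interior l_c = 125 − 33 = 92 → r_n = 202.5 kN.
  R_n,bearing = 1·113.1 + 2·202.5 = 518.1 kN → 518.1 / 2 = 259 kN.
Bearing governs: 259 kN.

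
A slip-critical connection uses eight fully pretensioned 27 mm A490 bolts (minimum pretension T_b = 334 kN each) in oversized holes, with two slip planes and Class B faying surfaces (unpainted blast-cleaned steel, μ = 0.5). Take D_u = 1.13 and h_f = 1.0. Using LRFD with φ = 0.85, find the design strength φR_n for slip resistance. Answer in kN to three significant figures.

2570 kN

R_n = μ · D_u · h_f · T_b · n_s · n_b = 0.5 × 1.13 × 1.0 × 334 × 2 × 8 = 3019 kN.
Design strength φR_n = 0.85 × 3019 = 2570 kN.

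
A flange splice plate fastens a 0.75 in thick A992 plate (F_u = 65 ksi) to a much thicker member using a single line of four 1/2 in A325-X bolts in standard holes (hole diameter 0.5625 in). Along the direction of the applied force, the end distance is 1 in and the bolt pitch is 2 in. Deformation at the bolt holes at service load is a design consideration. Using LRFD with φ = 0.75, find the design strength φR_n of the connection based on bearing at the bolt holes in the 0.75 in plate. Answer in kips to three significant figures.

Per bolt r_n = 1.2 l_c t F_u ≤ 2.4 d t F_u; upper limit = 2.4 × 0.5 × 0.75 × 65 = 58.5 kips.
Edge bolt: l_c = 1 − 0.5625/2 = 0.7188 in → 1.2 × 0.7188 × 0.75 × 65 = 42.05 → r_n = 42.05 kips.
Interior bolts: l_c = 2 − 0.5625 = 1.438 in → 1.2 × 1.438 × 0.75 × 65 = 84.09 → r_n = 58.5 kips.
R_n = 1 × 42.05 + 3 × 58.5 = 217.5 kips.
Design strength φR_n = 0.75 × 217.5 = 163 kips.

163 kips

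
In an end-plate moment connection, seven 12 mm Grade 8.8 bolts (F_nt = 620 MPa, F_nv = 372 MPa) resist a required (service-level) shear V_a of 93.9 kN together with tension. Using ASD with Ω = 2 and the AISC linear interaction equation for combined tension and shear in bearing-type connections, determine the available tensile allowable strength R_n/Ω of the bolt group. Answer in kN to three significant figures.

163 kN

A_b = π·12²/4 = 113.1 mm²; f_rv = 93.9 × 1000 / (7 × 113.1) = 118.6 MPa.
F'_nt = 1.3 F_nt − (Ω F_nt / F_nv) f_rv = 1.3·620 − (2·620/372)·118.6 = 410.6 MPa, capped at F_nt → F'_nt = 410.6 MPa.
R_n = F'_nt · A_b · n = 410.6 × 113.1 × 7 / 1000 = 325.1 kN.
Allowable strength R_n/Ω = 325.1 / 2 = 163 kN.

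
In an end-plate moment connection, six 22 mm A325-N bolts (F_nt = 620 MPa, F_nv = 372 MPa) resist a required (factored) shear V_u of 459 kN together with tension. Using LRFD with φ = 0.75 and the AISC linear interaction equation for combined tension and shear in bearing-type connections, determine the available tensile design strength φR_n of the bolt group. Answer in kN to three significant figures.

A_b = π·22²/4 = 380.1 mm²; f_rv = 459 × 1000 / (6 × 380.1) = 201.2 MPa.
F'_nt = 1.3 F_nt − (F_nt / φF_nv) f_rv = 1.3·620 − (620/(0.75·372))·201.2 = 358.8 MPa, capped at F_nt → F'_nt = 358.8 MPa.
R_n = F'_nt · A_b · n = 358.8 × 380.1 × 6 / 1000 = 818.3 kN.
Design strength φR_n = 0.75 × 818.3 = 614 kN.

614 kN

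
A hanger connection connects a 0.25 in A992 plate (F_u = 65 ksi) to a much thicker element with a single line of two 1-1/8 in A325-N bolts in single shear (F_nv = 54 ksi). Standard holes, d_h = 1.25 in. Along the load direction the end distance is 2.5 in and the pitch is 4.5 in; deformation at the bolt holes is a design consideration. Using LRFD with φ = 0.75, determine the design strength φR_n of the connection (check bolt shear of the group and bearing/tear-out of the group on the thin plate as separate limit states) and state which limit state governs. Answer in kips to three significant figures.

Bolt shear: A_b = π·1.125²/4 = 0.994 in²; R_n = 54 × 0.994 × 2 × 1 = 107.4 kips → 0.75 × 107.4 = 80.5 kips.
Bearing (1.2 l_c t F_u ≤ 2.4 d t F_u): upper limit = 2.4·1.125·0.25·65 = 43.87 kips.
  Edge l_c = 2.5 − 1.25/2 = 1.875 → r_n = 36.56 kips; interior l_c = 4.5 − 1.25 = 3.25 → r_n = 43.87 kips.
  R_n,bearing = 1·36.56 + 1·43.87 = 80.44 kips → 0.75 × 80.44 = 60.3 kips.
Bearing governs: 60.3 kips.

60.3 kips (bearing governs)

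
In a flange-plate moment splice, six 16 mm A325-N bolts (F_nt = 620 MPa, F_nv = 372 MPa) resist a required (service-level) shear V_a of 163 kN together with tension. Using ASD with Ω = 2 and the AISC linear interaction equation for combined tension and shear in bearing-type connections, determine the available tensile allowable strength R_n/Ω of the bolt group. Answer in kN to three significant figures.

215 kN

A_b = π·16²/4 = 201.1 mm²; f_rv = 163 × 1000 / (6 × 201.1) = 135.1 MPa.
F'_nt = 1.3 F_nt − (Ω F_nt / F_nv) f_rv = 1.3·620 − (2·620/372)·135.1 = 355.6 MPa, capped at F_nt → F'_nt = 355.6 MPa.
R_n = F'_nt · A_b · n = 355.6 × 201.1 × 6 / 1000 = 429 kN.
Allowable strength R_n/Ω = 429 / 2 = 215 kN.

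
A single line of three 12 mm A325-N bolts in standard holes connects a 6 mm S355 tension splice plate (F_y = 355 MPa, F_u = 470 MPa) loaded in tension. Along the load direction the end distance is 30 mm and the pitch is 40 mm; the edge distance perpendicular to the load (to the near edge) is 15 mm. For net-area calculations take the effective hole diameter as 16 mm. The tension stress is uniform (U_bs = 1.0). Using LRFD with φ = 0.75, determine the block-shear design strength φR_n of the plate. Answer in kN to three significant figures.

Shear plane L_v = 30 + 2·40 = 110 mm; A_gv = 110 × 6 = 660 mm².
A_nv = (110 − 2.5·16) × 6 = 420 mm².
A_nt = (15 − 0.5·16) × 6 = 42 mm².
0.6 F_u A_nv = 118.4 kN; 0.6 F_y A_gv = 140.6 kN → shear rupture governs the shear term.
R_n = 118.4 + 1.0 × 470 × 42 / 1000 = 138.2 kN.
Design strength φR_n = 0.75 × 138.2 = 104 kN.

104 kN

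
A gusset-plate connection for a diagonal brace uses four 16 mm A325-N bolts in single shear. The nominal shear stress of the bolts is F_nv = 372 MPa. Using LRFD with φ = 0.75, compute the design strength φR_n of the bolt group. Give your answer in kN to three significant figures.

A_b = π × 16² / 4 = 201.1 mm².
R_n = F_nv · A_b · n · n_s = 372 × 201.1 × 4 × 1 / 1000 = 299.2 kN.
Design strength φR_n = 0.75 × 299.2 = 224 kN.

224 kN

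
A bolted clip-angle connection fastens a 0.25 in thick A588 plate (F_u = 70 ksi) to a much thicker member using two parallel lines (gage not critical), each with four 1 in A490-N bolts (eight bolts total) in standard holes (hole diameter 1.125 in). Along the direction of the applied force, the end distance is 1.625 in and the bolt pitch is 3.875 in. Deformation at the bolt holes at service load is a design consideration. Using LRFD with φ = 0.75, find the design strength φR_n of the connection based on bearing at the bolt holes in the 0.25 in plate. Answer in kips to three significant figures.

222 kips

Per bolt r_n = 1.2 l_c t F_u ≤ 2.4 d t F_u; upper limit = 2.4 × 1 × 0.25 × 70 = 42 kips.
Edge bolt: l_c = 1.625 − 1.125/2 = 1.062 in → 1.2 × 1.062 × 0.25 × 70 = 22.31 → r_n = 22.31 kips.
Interior bolts: l_c = 3.875 − 1.125 = 2.75 in → 1.2 × 2.75 × 0.25 × 70 = 57.75 → r_n = 42 kips.
R_n = 2 × 22.31 + 6 × 42 = 296.6 kips.
Design strength φR_n = 0.75 × 296.6 = 222 kips.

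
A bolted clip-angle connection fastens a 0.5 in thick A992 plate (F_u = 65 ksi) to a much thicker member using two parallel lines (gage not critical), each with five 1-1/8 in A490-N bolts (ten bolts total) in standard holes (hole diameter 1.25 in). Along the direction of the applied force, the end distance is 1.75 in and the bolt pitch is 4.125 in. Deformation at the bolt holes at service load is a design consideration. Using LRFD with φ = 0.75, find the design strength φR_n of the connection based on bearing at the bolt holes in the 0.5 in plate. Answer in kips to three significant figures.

Per bolt r_n = 1.2 l_c t F_u ≤ 2.4 d t F_u; upper limit = 2.4 × 1.125 × 0.5 × 65 = 87.75 kips.
Edge bolt: l_c = 1.75 − 1.25/2 = 1.125 in → 1.2 × 1.125 × 0.5 × 65 = 43.87 → r_n = 43.87 kips.
Interior bolts: l_c = 4.125 − 1.25 = 2.875 in → 1.2 × 2.875 × 0.5 × 65 = 112.1 → r_n = 87.75 kips.
R_n = 2 × 43.87 + 8 × 87.75 = 789.7 kips.
Design strength φR_n = 0.75 × 789.7 = 592 kips.

592 kips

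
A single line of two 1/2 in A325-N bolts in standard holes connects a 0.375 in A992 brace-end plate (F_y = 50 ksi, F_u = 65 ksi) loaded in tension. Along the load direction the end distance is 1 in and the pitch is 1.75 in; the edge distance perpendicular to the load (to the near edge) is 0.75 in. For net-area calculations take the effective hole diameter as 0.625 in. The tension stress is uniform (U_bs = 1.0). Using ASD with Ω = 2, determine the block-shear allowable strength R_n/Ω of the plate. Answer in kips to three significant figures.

18.6 kips

Shear plane L_v = 1 + 1·1.75 = 2.75 in; A_gv = 2.75 × 0.375 = 1.031 in².
A_nv = (2.75 − 1.5·0.625) × 0.375 = 0.6797 in².
A_nt = (0.75 − 0.5·0.625) × 0.375 = 0.1641 in².
0.6 F_u A_nv = 26.51 kips; 0.6 F_y A_gv = 30.94 kips → shear rupture governs the shear term.
R_n = 26.51 + 1.0 × 65 × 0.1641 = 37.17 kips.
Allowable strength R_n/Ω = 37.17 / 2 = 18.6 kips.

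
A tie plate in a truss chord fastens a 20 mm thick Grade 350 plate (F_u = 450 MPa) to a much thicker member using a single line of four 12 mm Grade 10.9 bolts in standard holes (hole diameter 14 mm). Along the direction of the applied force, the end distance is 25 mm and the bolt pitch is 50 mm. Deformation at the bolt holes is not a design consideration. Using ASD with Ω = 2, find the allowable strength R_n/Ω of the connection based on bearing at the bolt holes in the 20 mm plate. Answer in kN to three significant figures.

Per bolt r_n = 1.5 l_c t F_u ≤ 3.0 d t F_u; upper limit = 3.0 × 12 × 20 × 450 / 1000 = 324 kN.
Edge bolt: l_c = 25 − 14/2 = 18 mm → 1.5 × 18 × 20 × 450 / 1000 = 243 → r_n = 243 kN.
Interior bolts: l_c = 50 − 14 = 36 mm → 1.5 × 36 × 20 × 450 / 1000 = 486 → r_n = 324 kN.
R_n = 1 × 243 + 3 × 324 = 1215 kN.
Allowable strength R_n/Ω = 1215 / 2 = 608 kN.

608 kN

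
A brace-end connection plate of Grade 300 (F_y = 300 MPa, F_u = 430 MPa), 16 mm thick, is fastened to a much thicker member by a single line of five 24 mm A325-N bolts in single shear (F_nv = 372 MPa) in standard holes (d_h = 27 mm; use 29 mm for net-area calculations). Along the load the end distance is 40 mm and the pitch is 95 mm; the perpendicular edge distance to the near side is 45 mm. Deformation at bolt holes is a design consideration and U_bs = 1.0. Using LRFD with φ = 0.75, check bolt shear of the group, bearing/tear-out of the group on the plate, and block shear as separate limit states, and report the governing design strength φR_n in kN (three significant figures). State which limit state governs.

Bolt shear: A_b = π·24²/4 = 452.4 mm²; R_n = 372 × 452.4 × 5 × 1 / 1000 = 841.4 kN → 0.75 × 841.4 = 631 kN.
Bearing: edge l_c = 26.5, r_n = 218.8 kN; interior l_c = 68, r_n = 396.3 kN; R_n = 218.8 + 4·396.3 = 1804 kN → 1350 kN.
Block shear: A_gv = 6720, A_nv = 4632, A_nt = 488 mm²; R_n = min(0.6F_uA_nv, 0.6F_yA_gv) + U_bs·F_u·A_nt = 1405 kN → 1050 kN.
Bolt shear governs: 631 kN.

631 kN (bolt shear governs)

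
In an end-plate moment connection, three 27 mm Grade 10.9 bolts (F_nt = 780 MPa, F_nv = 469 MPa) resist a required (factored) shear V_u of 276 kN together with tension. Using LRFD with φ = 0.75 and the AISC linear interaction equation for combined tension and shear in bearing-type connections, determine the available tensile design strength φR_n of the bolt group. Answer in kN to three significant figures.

A_b = π·27²/4 = 572.6 mm²; f_rv = 276 × 1000 / (3 × 572.6) = 160.7 MPa.
F'_nt = 1.3 F_nt − (F_nt / φF_nv) f_rv = 1.3·780 − (780/(0.75·469))·160.7 = 657.7 MPa, capped at F_nt → F'_nt = 657.7 MPa.
R_n = F'_nt · A_b · n = 657.7 × 572.6 × 3 / 1000 = 1130 kN.
Design strength φR_n = 0.75 × 1130 = 847 kN.

847 kN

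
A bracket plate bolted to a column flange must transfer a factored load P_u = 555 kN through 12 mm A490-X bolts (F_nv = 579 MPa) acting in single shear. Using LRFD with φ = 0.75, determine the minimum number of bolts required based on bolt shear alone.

12 bolts

A_b = π·12²/4 = 113.1 mm².
Per-bolt design strength φR_n = 0.75 × 579 × 113.1 × 1 / 1000 = 49.11 kN.
n ≥ 555 / 49.11 = 11.3 → use 12 bolts.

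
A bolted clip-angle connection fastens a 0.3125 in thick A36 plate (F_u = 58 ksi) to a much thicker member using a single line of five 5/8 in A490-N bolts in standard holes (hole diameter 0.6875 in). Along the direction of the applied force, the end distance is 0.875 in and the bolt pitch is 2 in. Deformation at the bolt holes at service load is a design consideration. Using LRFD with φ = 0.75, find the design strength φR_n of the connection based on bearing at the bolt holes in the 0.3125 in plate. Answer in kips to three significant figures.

90.2 kips

Per bolt r_n = 1.2 l_c t F_u ≤ 2.4 d t F_u; upper limit = 2.4 × 0.625 × 0.3125 × 58 = 27.19 kips.
Edge bolt: l_c = 0.875 − 0.6875/2 = 0.5312 in → 1.2 × 0.5312 × 0.3125 × 58 = 11.55 → r_n = 11.55 kips.
Interior bolts: l_c = 2 − 0.6875 = 1.312 in → 1.2 × 1.312 × 0.3125 × 58 = 28.55 → r_n = 27.19 kips.
R_n = 1 × 11.55 + 4 × 27.19 = 120.3 kips.
Design strength φR_n = 0.75 × 120.3 = 90.2 kips.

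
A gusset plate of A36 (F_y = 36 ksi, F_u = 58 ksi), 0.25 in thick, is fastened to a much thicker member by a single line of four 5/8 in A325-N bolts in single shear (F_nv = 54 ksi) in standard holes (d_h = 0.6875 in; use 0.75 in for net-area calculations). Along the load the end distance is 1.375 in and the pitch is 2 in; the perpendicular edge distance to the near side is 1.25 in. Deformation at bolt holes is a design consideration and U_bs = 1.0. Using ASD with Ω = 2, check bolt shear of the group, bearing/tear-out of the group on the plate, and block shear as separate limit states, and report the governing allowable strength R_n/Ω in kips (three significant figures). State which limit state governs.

26.3 kips (block shear governs)

Bolt shear: A_b = π·0.625²/4 = 0.3068 in²; R_n = 54 × 0.3068 × 4 × 1 = 66.27 kips → 66.27 / 2 = 33.1 kips.
Bearing: edge l_c = 1.031, r_n = 17.94 kips; interior l_c = 1.312, r_n = 21.75 kips; R_n = 17.94 + 3·21.75 = 83.19 kips → 41.6 kips.
Block shear: A_gv = 1.844, A_nv = 1.188, A_nt = 0.2188 in²; R_n = min(0.6F_uA_nv, 0.6F_yA_gv) + U_bs·F_u·A_nt = 52.51 kips → 26.3 kips.
Block shear governs: 26.3 kips.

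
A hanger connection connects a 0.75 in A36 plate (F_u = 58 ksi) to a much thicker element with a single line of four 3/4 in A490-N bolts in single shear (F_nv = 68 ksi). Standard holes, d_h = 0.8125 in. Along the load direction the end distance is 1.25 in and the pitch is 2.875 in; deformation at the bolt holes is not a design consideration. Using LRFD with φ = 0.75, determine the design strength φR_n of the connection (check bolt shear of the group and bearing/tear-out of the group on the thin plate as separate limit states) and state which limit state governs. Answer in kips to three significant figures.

90.1 kips (bolt shear governs)

Bolt shear: A_b = π·0.75²/4 = 0.4418 in²; R_n = 68 × 0.4418 × 4 × 1 = 120.2 kips → 0.75 × 120.2 = 90.1 kips.
Bearing (1.5 l_c t F_u ≤ 3.0 d t F_u): upper limit = 3.0·0.75·0.75·58 = 97.88 kips.
  Edge l_c = 1.25 − 0.8125/2 = 0.8438 → r_n = 55.05 kips; interior l_c = 2.875 − 0.8125 = 2.062 → r_n = 97.88 kips.
  R_n,bearing = 1·55.05 + 3·97.88 = 348.7 kips → 0.75 × 348.7 = 262 kips.
Bolt shear governs: 90.1 kips.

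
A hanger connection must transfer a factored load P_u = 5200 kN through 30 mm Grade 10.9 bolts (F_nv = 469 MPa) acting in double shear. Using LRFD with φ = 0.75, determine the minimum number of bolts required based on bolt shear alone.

11 bolts

A_b = π·30²/4 = 706.9 mm².
Per-bolt design strength φR_n = 0.75 × 469 × 706.9 × 2 / 1000 = 497.3 kN.
n ≥ 5200 / 497.3 = 10.46 → use 11 bolts.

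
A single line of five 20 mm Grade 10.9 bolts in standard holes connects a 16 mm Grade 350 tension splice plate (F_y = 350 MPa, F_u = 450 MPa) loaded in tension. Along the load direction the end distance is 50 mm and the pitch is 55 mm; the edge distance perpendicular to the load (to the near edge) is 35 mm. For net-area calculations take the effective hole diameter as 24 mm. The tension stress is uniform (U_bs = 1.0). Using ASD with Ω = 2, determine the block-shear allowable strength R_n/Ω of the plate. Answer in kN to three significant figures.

Shear plane L_v = 50 + 4·55 = 270 mm; A_gv = 270 × 16 = 4320 mm².
A_nv = (270 − 4.5·24) × 16 = 2592 mm².
A_nt = (35 − 0.5·24) × 16 = 368 mm².
0.6 F_u A_nv = 699.8 kN; 0.6 F_y A_gv = 907.2 kN → shear rupture governs the shear term.
R_n = 699.8 + 1.0 × 450 × 368 / 1000 = 865.4 kN.
Allowable strength R_n/Ω = 865.4 / 2 = 433 kN.

433 kN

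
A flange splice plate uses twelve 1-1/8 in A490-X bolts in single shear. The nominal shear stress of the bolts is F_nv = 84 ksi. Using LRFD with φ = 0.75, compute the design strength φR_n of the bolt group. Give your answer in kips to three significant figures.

751 kips

A_b = π × 1.125² / 4 = 0.994 in².
R_n = F_nv · A_b · n · n_s = 84 × 0.994 × 12 × 1 = 1002 kips.
Design strength φR_n = 0.75 × 1002 = 751 kips.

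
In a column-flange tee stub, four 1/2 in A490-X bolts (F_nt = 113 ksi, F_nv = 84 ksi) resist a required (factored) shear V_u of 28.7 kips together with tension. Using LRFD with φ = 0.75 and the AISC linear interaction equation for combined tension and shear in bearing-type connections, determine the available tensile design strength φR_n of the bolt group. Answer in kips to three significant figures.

47.9 kips

A_b = π·0.5²/4 = 0.1963 in²; f_rv = 28.7 / (4 × 0.1963) = 36.54 ksi.
F'_nt = 1.3 F_nt − (F_nt / φF_nv) f_rv = 1.3·113 − (113/(0.75·84))·36.54 = 81.36 ksi, capped at F_nt → F'_nt = 81.36 ksi.
R_n = F'_nt · A_b · n = 81.36 × 0.1963 × 4 = 63.9 kips.
Design strength φR_n = 0.75 × 63.9 = 47.9 kips.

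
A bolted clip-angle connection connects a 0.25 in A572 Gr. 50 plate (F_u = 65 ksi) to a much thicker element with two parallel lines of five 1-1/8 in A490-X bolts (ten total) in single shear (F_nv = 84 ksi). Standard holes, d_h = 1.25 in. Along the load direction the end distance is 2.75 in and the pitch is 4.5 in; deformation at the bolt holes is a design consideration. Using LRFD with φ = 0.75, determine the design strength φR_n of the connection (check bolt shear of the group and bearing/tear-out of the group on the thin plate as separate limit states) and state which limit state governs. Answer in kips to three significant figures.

Bolt shear: A_b = π·1.125²/4 = 0.994 in²; R_n = 84 × 0.994 × 10 × 1 = 835 kips → 0.75 × 835 = 626 kips.
Bearing (1.2 l_c t F_u ≤ 2.4 d t F_u): upper limit = 2.4·1.125·0.25·65 = 43.87 kips.
  Edge l_c = 2.75 − 1.25/2 = 2.125 → r_n = 41.44 kips; interior l_c = 4.5 − 1.25 = 3.25 → r_n = 43.87 kips.
  R_n,bearing = 2·41.44 + 8·43.87 = 433.9 kips → 0.75 × 433.9 = 325 kips.
Bearing governs: 325 kips.

325 kips (bearing governs)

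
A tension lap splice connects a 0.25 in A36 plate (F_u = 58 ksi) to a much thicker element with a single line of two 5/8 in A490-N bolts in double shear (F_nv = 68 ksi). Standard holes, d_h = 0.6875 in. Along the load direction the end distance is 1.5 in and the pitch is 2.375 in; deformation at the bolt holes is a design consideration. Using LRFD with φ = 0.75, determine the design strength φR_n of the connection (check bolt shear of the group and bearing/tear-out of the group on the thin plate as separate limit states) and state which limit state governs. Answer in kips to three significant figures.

31.4 kips (bearing governs)

Bolt shear: A_b = π·0.625²/4 = 0.3068 in²; R_n = 68 × 0.3068 × 2 × 2 = 83.45 kips → 0.75 × 83.45 = 62.6 kips.
Bearing (1.2 l_c t F_u ≤ 2.4 d t F_u): upper limit = 2.4·0.625·0.25·58 = 21.75 kips.
  Edge l_c = 1.5 − 0.6875/2 = 1.156 → r_n = 20.12 kips; interior l_c = 2.375 − 0.6875 = 1.688 → r_n = 21.75 kips.
  R_n,bearing = 1·20.12 + 1·21.75 = 41.87 kips → 0.75 × 41.87 = 31.4 kips.
Bearing governs: 31.4 kips.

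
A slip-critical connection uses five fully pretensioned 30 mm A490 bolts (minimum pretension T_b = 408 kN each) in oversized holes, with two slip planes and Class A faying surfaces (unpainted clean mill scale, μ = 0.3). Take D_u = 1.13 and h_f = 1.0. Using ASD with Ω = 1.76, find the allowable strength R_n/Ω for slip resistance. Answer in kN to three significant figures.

786 kN

R_n = μ · D_u · h_f · T_b · n_s · n_b = 0.3 × 1.13 × 1.0 × 408 × 2 × 5 = 1383 kN.
Allowable strength R_n/Ω = 1383 / 1.76 = 786 kN.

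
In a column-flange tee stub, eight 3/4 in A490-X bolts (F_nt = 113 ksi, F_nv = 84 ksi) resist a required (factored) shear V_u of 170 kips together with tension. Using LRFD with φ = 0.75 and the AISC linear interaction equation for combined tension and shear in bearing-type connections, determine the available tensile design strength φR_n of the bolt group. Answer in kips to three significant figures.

A_b = π·0.75²/4 = 0.4418 in²; f_rv = 170 / (8 × 0.4418) = 48.1 ksi.
F'_nt = 1.3 F_nt − (F_nt / φF_nv) f_rv = 1.3·113 − (113/(0.75·84))·48.1 = 60.63 ksi, capped at F_nt → F'_nt = 60.63 ksi.
R_n = F'_nt · A_b · n = 60.63 × 0.4418 × 8 = 214.3 kips.
Design strength φR_n = 0.75 × 214.3 = 161 kips.

161 kips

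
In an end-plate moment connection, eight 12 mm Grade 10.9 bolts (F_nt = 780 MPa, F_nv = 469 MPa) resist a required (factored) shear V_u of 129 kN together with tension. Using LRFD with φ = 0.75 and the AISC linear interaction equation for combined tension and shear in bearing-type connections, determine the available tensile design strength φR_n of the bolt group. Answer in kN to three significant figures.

A_b = π·12²/4 = 113.1 mm²; f_rv = 129 × 1000 / (8 × 113.1) = 142.6 MPa.
F'_nt = 1.3 F_nt − (F_nt / φF_nv) f_rv = 1.3·780 − (780/(0.75·469))·142.6 = 697.8 MPa, capped at F_nt → F'_nt = 697.8 MPa.
R_n = F'_nt · A_b · n = 697.8 × 113.1 × 8 / 1000 = 631.4 kN.
Design strength φR_n = 0.75 × 631.4 = 474 kN.

474 kN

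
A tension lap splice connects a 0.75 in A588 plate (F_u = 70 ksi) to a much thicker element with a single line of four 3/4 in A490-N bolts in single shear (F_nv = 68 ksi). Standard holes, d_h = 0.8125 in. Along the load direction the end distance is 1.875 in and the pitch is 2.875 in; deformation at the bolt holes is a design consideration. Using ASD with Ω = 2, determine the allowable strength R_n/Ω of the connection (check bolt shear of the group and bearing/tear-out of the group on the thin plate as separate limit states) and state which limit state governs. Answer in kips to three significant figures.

Bolt shear: A_b = π·0.75²/4 = 0.4418 in²; R_n = 68 × 0.4418 × 4 × 1 = 120.2 kips → 120.2 / 2 = 60.1 kips.
Bearing (1.2 l_c t F_u ≤ 2.4 d t F_u): upper limit = 2.4·0.75·0.75·70 = 94.5 kips.
  Edge l_c = 1.875 − 0.8125/2 = 1.469 → r_n = 92.53 kips; interior l_c = 2.875 − 0.8125 = 2.062 → r_n = 94.5 kips.
  R_n,bearing = 1·92.53 + 3·94.5 = 376 kips → 376 / 2 = 188 kips.
Bolt shear governs: 60.1 kips.

60.1 kips (bolt shear governs)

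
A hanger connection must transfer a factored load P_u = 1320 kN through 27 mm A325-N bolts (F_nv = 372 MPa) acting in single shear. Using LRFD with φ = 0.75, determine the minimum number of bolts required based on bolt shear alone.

A_b = π·27²/4 = 572.6 mm².
Per-bolt design strength φR_n = 0.75 × 372 × 572.6 × 1 / 1000 = 159.7 kN.
n ≥ 1320 / 159.7 = 8.263 → use 9 bolts.

9 bolts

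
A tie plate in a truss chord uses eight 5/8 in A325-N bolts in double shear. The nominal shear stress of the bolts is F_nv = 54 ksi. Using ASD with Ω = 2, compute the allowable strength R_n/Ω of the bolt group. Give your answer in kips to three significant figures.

A_b = π × 0.625² / 4 = 0.3068 in².
R_n = F_nv · A_b · n · n_s = 54 × 0.3068 × 8 × 2 = 265.1 kips.
Allowable strength R_n/Ω = 265.1 / 2 = 133 kips.

133 kips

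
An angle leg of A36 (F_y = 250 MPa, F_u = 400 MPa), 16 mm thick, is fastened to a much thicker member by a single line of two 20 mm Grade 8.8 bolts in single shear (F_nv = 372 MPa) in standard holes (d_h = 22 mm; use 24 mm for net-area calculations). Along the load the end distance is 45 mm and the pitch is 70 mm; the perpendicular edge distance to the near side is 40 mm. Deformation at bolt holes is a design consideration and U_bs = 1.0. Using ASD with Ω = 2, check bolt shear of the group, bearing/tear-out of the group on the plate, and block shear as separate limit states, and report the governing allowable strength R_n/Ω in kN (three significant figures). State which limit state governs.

Bolt shear: A_b = π·20²/4 = 314.2 mm²; R_n = 372 × 314.2 × 2 × 1 / 1000 = 233.7 kN → 233.7 / 2 = 117 kN.
Bearing: edge l_c = 34, r_n = 261.1 kN; interior l_c = 48, r_n = 307.2 kN; R_n = 261.1 + 1·307.2 = 568.3 kN → 284 kN.
Block shear: A_gv = 1840, A_nv = 1264, A_nt = 448 mm²; R_n = min(0.6F_uA_nv, 0.6F_yA_gv) + U_bs·F_u·A_nt = 455.2 kN → 228 kN.
Bolt shear governs: 117 kN.

117 kN (bolt shear governs)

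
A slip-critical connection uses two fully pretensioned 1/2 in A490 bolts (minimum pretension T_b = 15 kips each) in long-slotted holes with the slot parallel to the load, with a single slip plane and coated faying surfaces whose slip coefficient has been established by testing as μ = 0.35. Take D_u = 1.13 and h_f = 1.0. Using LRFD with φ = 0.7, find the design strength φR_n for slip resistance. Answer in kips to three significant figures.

8.31 kips

R_n = μ · D_u · h_f · T_b · n_s · n_b = 0.35 × 1.13 × 1.0 × 15 × 1 × 2 = 11.86 kips.
Design strength φR_n = 0.7 × 11.86 = 8.31 kips.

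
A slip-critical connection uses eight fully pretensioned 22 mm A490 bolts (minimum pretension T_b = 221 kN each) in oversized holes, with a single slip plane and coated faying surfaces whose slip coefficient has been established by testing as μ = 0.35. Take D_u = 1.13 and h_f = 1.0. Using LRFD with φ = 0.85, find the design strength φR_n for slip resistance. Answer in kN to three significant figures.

R_n = μ · D_u · h_f · T_b · n_s · n_b = 0.35 × 1.13 × 1.0 × 221 × 1 × 8 = 699.2 kN.
Design strength φR_n = 0.85 × 699.2 = 594 kN.

594 kN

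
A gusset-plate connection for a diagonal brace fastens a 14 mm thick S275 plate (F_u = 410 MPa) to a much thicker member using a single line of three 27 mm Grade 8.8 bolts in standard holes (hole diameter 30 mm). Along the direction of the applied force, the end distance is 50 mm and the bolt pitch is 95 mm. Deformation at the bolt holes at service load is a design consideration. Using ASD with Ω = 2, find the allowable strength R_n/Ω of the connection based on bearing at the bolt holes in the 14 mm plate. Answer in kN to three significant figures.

492 kN

Per bolt r_n = 1.2 l_c t F_u ≤ 2.4 d t F_u; upper limit = 2.4 × 27 × 14 × 410 / 1000 = 372 kN.
Edge bolt: l_c = 50 − 30/2 = 35 mm → 1.2 × 35 × 14 × 410 / 1000 = 241.1 → r_n = 241.1 kN.
Interior bolts: l_c = 95 − 30 = 65 mm → 1.2 × 65 × 14 × 410 / 1000 = 447.7 → r_n = 372 kN.
R_n = 1 × 241.1 + 2 × 372 = 985 kN.
Allowable strength R_n/Ω = 985 / 2 = 492 kN.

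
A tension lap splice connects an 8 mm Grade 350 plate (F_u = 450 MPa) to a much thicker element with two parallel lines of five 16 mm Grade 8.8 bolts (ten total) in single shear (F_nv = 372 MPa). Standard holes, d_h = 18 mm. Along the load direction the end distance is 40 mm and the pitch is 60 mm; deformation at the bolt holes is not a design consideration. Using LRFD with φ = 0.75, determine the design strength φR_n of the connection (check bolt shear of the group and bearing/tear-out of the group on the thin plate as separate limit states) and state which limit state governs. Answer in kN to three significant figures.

Bolt shear: A_b = π·16²/4 = 201.1 mm²; R_n = 372 × 201.1 × 10 × 1 / 1000 = 748 kN → 0.75 × 748 = 561 kN.
Bearing (1.5 l_c t F_u ≤ 3.0 d t F_u): upper limit = 3.0·16·8·450 / 1000 = 172.8 kN.
  Edge l_c = 40 − 18/2 = 31 → r_n = 167.4 kN; interior l_c = 60 − 18 = 42 → r_n = 172.8 kN.
  R_n,bearing = 2·167.4 + 8·172.8 = 1717 kN → 0.75 × 1717 = 1290 kN.
Bolt shear governs: 561 kN.

561 kN (bolt shear governs)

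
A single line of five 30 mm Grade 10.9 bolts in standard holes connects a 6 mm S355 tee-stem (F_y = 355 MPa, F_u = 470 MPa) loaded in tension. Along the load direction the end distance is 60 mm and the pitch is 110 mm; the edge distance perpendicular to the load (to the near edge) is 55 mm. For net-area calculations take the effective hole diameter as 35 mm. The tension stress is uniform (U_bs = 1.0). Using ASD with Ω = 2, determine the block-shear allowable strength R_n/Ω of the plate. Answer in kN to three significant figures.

Shear plane L_v = 60 + 4·110 = 500 mm; A_gv = 500 × 6 = 3000 mm².
A_nv = (500 − 4.5·35) × 6 = 2055 mm².
A_nt = (55 − 0.5·35) × 6 = 225 mm².
0.6 F_u A_nv = 579.5 kN; 0.6 F_y A_gv = 639 kN → shear rupture governs the shear term.
R_n = 579.5 + 1.0 × 470 × 225 / 1000 = 685.3 kN.
Allowable strength R_n/Ω = 685.3 / 2 = 343 kN.

343 kN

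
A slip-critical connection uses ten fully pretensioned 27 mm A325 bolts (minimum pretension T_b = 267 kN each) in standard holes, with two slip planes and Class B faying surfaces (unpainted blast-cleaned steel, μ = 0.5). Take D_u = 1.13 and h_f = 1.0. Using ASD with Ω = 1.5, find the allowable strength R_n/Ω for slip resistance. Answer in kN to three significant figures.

2010 kN

R_n = μ · D_u · h_f · T_b · n_s · n_b = 0.5 × 1.13 × 1.0 × 267 × 2 × 10 = 3017 kN.
Allowable strength R_n/Ω = 3017 / 1.5 = 2010 kN.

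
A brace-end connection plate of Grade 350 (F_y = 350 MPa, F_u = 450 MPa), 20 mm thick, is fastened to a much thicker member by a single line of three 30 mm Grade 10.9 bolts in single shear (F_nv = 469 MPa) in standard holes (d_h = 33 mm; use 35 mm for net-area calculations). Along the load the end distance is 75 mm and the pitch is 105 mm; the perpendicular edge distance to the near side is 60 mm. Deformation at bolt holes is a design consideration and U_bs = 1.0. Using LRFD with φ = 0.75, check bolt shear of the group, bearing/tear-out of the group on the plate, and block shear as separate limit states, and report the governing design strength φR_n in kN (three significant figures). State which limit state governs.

Bolt shear: A_b = π·30²/4 = 706.9 mm²; R_n = 469 × 706.9 × 3 × 1 / 1000 = 994.5 kN → 0.75 × 994.5 = 746 kN.
Bearing: edge l_c = 58.5, r_n = 631.8 kN; interior l_c = 72, r_n = 648 kN; R_n = 631.8 + 2·648 = 1928 kN → 1450 kN.
Block shear: A_gv = 5700, A_nv = 3950, A_nt = 850 mm²; R_n = min(0.6F_uA_nv, 0.6F_yA_gv) + U_bs·F_u·A_nt = 1449 kN → 1090 kN.
Bolt shear governs: 746 kN.

746 kN (bolt shear governs)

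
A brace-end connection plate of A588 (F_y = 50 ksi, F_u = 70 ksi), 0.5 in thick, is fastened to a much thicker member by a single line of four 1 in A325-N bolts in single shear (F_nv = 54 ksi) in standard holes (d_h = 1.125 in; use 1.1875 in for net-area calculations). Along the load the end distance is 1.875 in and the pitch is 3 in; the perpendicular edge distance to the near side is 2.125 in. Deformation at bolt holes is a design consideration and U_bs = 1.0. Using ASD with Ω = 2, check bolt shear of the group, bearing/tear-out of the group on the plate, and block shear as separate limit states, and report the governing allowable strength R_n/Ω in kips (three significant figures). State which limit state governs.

84.8 kips (bolt shear governs)

Bolt shear: A_b = π·1²/4 = 0.7854 in²; R_n = 54 × 0.7854 × 4 × 1 = 169.6 kips → 169.6 / 2 = 84.8 kips.
Bearing: edge l_c = 1.312, r_n = 55.12 kips; interior l_c = 1.875, r_n = 78.75 kips; R_n = 55.12 + 3·78.75 = 291.4 kips → 146 kips.
Block shear: A_gv = 5.438, A_nv = 3.359, A_nt = 0.7656 in²; R_n = min(0.6F_uA_nv, 0.6F_yA_gv) + U_bs·F_u·A_nt = 194.7 kips → 97.3 kips.
Bolt shear governs: 84.8 kips.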